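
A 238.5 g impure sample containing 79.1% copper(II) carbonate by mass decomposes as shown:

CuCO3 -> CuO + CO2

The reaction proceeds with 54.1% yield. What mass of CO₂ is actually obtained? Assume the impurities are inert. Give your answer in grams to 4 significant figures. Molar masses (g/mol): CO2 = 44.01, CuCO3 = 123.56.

Pure CuCO3 available = 238.5 g × 0.791 = 188.65 g.
n(CuCO3) = 188.65 g / 123.56 g/mol = 1.5268 mol.
From the equation the CuCO3:CO2 mole ratio is 1:1, so n(CO2) = 1.5268 × 1/1 = 1.5268 mol.
Mass of CO2 = 1.5268 mol × 44.01 g/mol = 67.195 g.
Actual mass collected = 67.195 g × 0.541 = 36.353 g.

36.35 g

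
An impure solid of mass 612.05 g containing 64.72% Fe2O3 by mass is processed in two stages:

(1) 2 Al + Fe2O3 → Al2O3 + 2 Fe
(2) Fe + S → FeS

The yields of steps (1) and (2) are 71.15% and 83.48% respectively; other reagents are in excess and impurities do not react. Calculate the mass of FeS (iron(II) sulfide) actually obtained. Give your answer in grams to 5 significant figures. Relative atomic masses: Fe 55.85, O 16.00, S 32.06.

Pure Fe2O3 = 612.05 × 0.6472 = 396.119 g.
M(Fe2O3) = 2(55.85) + 3(16.00) = 159.70 g/mol.
M(FeS) = 55.85 + 32.06 = 87.91 g/mol.
n(Fe2O3) = 396.119 / 159.70 = 2.48039 mol.
Step 1 (Fe2O3:Fe = 1:2): theoretical n(Fe) = 4.96079 mol; at 71.15% yield, n(Fe) = 3.52960 mol.
Step 2 (Fe:FeS = 1:1): theoretical n(FeS) = 3.52960 mol, so theoretical mass = 3.52960 × 87.91 = 310.287 g.
At 83.48% yield, actual mass of FeS = 310.287 × 0.8348 = 259.028 g.

259.03 g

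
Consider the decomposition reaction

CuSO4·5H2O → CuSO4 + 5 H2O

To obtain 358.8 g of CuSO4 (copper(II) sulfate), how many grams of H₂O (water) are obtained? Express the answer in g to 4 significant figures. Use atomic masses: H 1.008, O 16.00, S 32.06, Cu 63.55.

202.5 g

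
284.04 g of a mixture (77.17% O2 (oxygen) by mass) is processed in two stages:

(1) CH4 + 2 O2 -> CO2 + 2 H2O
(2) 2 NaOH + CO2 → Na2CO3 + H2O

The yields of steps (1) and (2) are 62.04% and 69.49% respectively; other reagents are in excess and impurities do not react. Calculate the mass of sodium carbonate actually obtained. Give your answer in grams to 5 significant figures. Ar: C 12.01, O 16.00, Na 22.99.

Pure O2 = 284.04 × 0.7717 = 219.194 g.
M(O2) = 2(16.00) = 32.00 g/mol.
M(Na2CO3) = 2(22.99) + 12.01 + 3(16.00) = 105.99 g/mol.
n(O2) = 219.194 / 32.00 = 6.84980 mol.
Step 1 (O2:CO2 = 2:1): theoretical n(CO2) = 3.42490 mol; at 62.04% yield, n(CO2) = 2.12481 mol.
Step 2 (CO2:Na2CO3 = 1:1): theoretical n(Na2CO3) = 2.12481 mol, so theoretical mass = 2.12481 × 105.99 = 225.208 g.
At 69.49% yield, actual mass of Na2CO3 = 225.208 × 0.6949 = 156.497 g.

156.50 g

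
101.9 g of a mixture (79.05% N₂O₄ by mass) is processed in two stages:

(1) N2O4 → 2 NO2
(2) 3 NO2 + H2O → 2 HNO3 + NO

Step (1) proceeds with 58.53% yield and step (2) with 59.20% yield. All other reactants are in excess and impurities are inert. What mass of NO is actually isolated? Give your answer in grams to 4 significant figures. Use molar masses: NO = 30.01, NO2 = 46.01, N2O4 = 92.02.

6.068 g

Pure N2O4 = 101.9 × 0.7905 = 80.552 g.
n(N2O4) = 80.552 / 92.02 = 0.87537 mol.
Step 1 (N2O4:NO2 = 1:2): theoretical n(NO2) = 1.7507 mol; at 58.53% yield, n(NO2) = 1.0247 mol.
Step 2 (NO2:NO = 3:1): theoretical n(NO) = 0.34157 mol, so theoretical mass = 0.34157 × 30.01 = 10.251 g.
At 59.20% yield, actual mass of NO = 10.251 × 0.5920 = 6.0683 g.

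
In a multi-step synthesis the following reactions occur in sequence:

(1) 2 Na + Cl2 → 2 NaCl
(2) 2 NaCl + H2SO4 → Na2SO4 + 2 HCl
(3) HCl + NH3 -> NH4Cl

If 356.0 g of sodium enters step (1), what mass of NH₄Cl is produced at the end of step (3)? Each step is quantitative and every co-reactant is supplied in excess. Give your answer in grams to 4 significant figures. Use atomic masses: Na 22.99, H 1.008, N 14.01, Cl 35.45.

828.3 g

M(Na) = 22.99 g/mol.
M(NH4Cl) = 14.01 + 4(1.008) + 35.45 = 53.492 g/mol.
n(Na) = 356.0 / 22.99 = 15.485 mol.
Reaction (1): Na→NaCl ratio 2:2 ⇒ n(NaCl) = 15.485 mol.
Reaction (2): NaCl→HCl ratio 2:2 ⇒ n(HCl) = 15.485 mol.
Reaction (3): HCl→NH4Cl ratio 1:1 ⇒ n(NH4Cl) = 15.485 mol.
Mass of NH4Cl = 15.485 × 53.492 = 828.32 g.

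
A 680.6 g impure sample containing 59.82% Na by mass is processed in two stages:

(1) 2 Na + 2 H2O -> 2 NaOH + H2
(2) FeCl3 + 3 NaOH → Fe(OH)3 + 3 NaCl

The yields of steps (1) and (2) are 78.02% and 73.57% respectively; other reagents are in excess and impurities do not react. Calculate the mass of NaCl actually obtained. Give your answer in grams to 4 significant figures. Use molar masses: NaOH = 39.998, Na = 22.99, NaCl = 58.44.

594.0 g

Pure Na = 680.6 × 0.5982 = 407.13 g.
n(Na) = 407.13 / 22.99 = 17.709 mol.
Step 1 (Na:NaOH = 2:2): theoretical n(NaOH) = 17.709 mol; at 78.02% yield, n(NaOH) = 13.817 mol.
Step 2 (NaOH:NaCl = 3:3): theoretical n(NaCl) = 13.817 mol, so theoretical mass = 13.817 × 58.44 = 807.45 g.
At 73.57% yield, actual mass of NaCl = 807.45 × 0.7357 = 594.04 g.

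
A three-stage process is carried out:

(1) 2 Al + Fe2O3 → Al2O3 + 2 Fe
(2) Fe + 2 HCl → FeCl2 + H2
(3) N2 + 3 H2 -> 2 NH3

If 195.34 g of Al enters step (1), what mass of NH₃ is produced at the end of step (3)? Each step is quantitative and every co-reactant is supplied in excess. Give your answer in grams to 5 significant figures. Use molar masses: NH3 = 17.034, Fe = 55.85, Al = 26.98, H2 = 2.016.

82.219 g

n(Al) = 195.34 / 26.98 = 7.24018 mol.
Reaction (1): Al→Fe ratio 2:2 ⇒ n(Fe) = 7.24018 mol.
Reaction (2): Fe→H2 ratio 1:1 ⇒ n(H2) = 7.24018 mol.
Reaction (3): H2→NH3 ratio 3:2 ⇒ n(NH3) = 4.82679 mol.
Mass of NH3 = 4.82679 × 17.034 = 82.2195 g.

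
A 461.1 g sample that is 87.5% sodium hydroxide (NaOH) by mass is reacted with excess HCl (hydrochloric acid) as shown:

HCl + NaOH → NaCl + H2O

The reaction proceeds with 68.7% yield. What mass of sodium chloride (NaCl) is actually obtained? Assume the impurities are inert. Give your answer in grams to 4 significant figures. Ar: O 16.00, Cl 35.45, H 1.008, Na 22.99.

405.0 g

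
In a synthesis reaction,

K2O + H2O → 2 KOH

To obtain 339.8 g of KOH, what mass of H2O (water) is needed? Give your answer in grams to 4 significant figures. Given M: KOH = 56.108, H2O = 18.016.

54.55 g

n(KOH) = 339.80 g / 56.108 g/mol = 6.0562 mol.
From the equation the KOH:H2O mole ratio is 2:1, so n(H2O) = 6.0562 × 1/2 = 3.0281 mol.
Mass of H2O = 3.0281 mol × 18.016 g/mol = 54.554 g.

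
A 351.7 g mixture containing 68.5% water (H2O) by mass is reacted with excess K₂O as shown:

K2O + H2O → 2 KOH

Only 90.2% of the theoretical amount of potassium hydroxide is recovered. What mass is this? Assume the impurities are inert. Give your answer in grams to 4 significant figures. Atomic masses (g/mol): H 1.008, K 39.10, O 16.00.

1354 g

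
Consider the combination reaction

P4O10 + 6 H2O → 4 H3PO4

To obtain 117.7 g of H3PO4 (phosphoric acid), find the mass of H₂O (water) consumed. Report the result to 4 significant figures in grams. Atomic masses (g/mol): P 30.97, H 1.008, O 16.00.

M(H3PO4) = 3(1.008) + 30.97 + 4(16.00) = 97.994 g/mol.
M(H2O) = 2(1.008) + 16.00 = 18.016 g/mol.
n(H3PO4) = 117.70 g / 97.994 g/mol = 1.2011 mol.
From the equation the H3PO4:H2O mole ratio is 4:6, so n(H2O) = 1.2011 × 6/4 = 1.8016 mol.
Mass of H2O = 1.8016 mol × 18.016 g/mol = 32.458 g.

32.46 g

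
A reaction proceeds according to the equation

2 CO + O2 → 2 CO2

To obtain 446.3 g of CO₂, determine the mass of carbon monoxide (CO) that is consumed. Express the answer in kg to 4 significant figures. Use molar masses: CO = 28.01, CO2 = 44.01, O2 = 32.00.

n(CO2) = 446.30 g / 44.01 g/mol = 10.141 mol.
From the equation the CO2:CO mole ratio is 2:2, so n(CO) = 10.141 × 2/2 = 10.141 mol.
Mass of CO = 10.141 mol × 28.01 g/mol = 284.05 g.
Converting to kg: 284.05 g = 0.2840 kg.

0.2840 kg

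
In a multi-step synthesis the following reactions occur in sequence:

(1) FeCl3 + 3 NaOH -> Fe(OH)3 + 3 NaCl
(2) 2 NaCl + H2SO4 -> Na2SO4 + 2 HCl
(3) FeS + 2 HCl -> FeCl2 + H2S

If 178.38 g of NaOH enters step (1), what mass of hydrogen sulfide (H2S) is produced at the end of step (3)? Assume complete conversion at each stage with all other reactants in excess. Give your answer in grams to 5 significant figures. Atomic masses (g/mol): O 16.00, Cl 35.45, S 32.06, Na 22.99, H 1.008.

75.985 g

M(NaOH) = 22.99 + 16.00 + 1.008 = 39.998 g/mol.
M(H2S) = 2(1.008) + 32.06 = 34.076 g/mol.
n(NaOH) = 178.38 / 39.998 = 4.45972 mol.
Reaction (1): NaOH→NaCl ratio 3:3 ⇒ n(NaCl) = 4.45972 mol.
Reaction (2): NaCl→HCl ratio 2:2 ⇒ n(HCl) = 4.45972 mol.
Reaction (3): HCl→H2S ratio 2:1 ⇒ n(H2S) = 2.22986 mol.
Mass of H2S = 2.22986 × 34.076 = 75.9848 g.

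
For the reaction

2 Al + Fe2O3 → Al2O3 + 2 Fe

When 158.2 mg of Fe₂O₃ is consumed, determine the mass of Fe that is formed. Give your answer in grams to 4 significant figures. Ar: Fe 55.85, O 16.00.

M(Fe2O3) = 2(55.85) + 3(16.00) = 159.70 g/mol.
M(Fe) = 55.85 g/mol.
Convert: 158.2 mg = 0.15820 g.
n(Fe2O3) = 0.15820 g / 159.70 g/mol = 0.00099061 mol.
From the equation the Fe2O3:Fe mole ratio is 1:2, so n(Fe) = 0.00099061 × 2/1 = 0.0019812 mol.
Mass of Fe = 0.0019812 mol × 55.85 g/mol = 0.11065 g.

0.1107 g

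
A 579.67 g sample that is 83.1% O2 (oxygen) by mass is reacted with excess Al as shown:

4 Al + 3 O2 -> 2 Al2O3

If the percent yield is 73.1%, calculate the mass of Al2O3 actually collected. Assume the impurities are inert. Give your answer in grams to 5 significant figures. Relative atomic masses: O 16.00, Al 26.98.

Pure O2 available = 579.67 g × 0.831 = 481.706 g.
M(O2) = 2(16.00) = 32.00 g/mol.
M(Al2O3) = 2(26.98) + 3(16.00) = 101.96 g/mol.
n(O2) = 481.706 g / 32.00 g/mol = 15.0533 mol.
From the equation the O2:Al2O3 mole ratio is 3:2, so n(Al2O3) = 15.0533 × 2/3 = 10.0355 mol.
Mass of Al2O3 = 10.0355 mol × 101.96 g/mol = 1023.22 g.
Actual mass collected = 1023.22 g × 0.731 = 747.976 g.

747.98 g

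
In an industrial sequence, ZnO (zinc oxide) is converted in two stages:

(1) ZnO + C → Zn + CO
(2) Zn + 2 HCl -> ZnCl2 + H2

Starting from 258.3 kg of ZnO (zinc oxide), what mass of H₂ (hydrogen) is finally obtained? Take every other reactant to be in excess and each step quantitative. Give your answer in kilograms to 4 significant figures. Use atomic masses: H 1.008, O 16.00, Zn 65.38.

6.399 kg

M(ZnO) = 65.38 + 16.00 = 81.38 g/mol.
M(H2) = 2(1.008) = 2.016 g/mol.
258.3 kg = 258300 g.
n(ZnO) = 258300 / 81.38 = 3174.0 mol.
Step 1 gives a 1:1 ratio of ZnO to Zn, so n(Zn) = 3174.0 mol.
In step 2 the Zn:H2 ratio is 1:1, so n(H2) = 3174.0 mol.
Mass of H2 = 3174.0 × 2.016 = 6398.8 g = 6.399 kg.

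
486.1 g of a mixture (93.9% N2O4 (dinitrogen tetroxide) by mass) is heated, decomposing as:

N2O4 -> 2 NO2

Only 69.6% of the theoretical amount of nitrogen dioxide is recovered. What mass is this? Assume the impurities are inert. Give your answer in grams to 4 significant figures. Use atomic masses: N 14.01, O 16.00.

317.7 g

Pure N2O4 available = 486.1 g × 0.939 = 456.45 g.
M(N2O4) = 2(14.01) + 4(16.00) = 92.02 g/mol.
M(NO2) = 14.01 + 2(16.00) = 46.01 g/mol.
n(N2O4) = 456.45 g / 92.02 g/mol = 4.9603 mol.
From the equation the N2O4:NO2 mole ratio is 1:2, so n(NO2) = 4.9603 × 2/1 = 9.9206 mol.
Mass of NO2 = 9.9206 mol × 46.01 g/mol = 456.45 g.
Actual mass collected = 456.45 g × 0.696 = 317.69 g.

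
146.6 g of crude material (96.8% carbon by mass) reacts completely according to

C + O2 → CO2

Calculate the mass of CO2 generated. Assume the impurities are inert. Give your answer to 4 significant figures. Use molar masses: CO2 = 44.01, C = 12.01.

520.0 g

Mass of pure C = 146.6 g × 0.968 = 141.91 g.
n(C) = 141.91 g / 12.01 g/mol = 11.816 mol.
From the equation the C:CO2 mole ratio is 1:1, so n(CO2) = 11.816 × 1/1 = 11.816 mol.
Mass of CO2 = 11.816 mol × 44.01 g/mol = 520.02 g.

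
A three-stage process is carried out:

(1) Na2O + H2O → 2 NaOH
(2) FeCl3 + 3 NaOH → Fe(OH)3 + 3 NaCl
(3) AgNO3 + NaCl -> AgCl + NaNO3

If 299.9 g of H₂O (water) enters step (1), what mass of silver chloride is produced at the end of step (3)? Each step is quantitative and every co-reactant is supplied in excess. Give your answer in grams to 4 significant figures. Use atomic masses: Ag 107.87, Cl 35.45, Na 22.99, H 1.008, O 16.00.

4771 g

M(H2O) = 2(1.008) + 16.00 = 18.016 g/mol.
M(AgCl) = 107.87 + 35.45 = 143.32 g/mol.
n(H2O) = 299.9 / 18.016 = 16.646 mol.
Reaction (1): H2O→NaOH ratio 1:2 ⇒ n(NaOH) = 33.293 mol.
Reaction (2): NaOH→NaCl ratio 3:3 ⇒ n(NaCl) = 33.293 mol.
Reaction (3): NaCl→AgCl ratio 1:1 ⇒ n(AgCl) = 33.293 mol.
Mass of AgCl = 33.293 × 143.32 = 4771.5 g.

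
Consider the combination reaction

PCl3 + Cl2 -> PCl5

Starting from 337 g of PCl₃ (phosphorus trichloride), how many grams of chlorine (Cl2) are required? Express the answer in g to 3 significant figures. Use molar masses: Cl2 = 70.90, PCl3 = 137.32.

174 g

n(PCl3) = 337.0 g / 137.32 g/mol = 2.454 mol.
From the equation the PCl3:Cl2 mole ratio is 1:1, so n(Cl2) = 2.454 × 1/1 = 2.454 mol.
Mass of Cl2 = 2.454 mol × 70.90 g/mol = 174.0 g.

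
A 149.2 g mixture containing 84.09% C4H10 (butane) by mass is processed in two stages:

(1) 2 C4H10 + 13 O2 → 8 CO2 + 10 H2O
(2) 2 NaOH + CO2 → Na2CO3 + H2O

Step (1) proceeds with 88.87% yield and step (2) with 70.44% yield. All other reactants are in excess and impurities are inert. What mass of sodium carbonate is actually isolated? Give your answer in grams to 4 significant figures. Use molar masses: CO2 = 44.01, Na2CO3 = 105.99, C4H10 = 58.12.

572.9 g

Pure C4H10 = 149.2 × 0.8409 = 125.46 g.
n(C4H10) = 125.46 / 58.12 = 2.1587 mol.
Step 1 (C4H10:CO2 = 2:8): theoretical n(CO2) = 8.6347 mol; at 88.87% yield, n(CO2) = 7.6737 mol.
Step 2 (CO2:Na2CO3 = 1:1): theoretical n(Na2CO3) = 7.6737 mol, so theoretical mass = 7.6737 × 105.99 = 813.33 g.
At 70.44% yield, actual mass of Na2CO3 = 813.33 × 0.7044 = 572.91 g.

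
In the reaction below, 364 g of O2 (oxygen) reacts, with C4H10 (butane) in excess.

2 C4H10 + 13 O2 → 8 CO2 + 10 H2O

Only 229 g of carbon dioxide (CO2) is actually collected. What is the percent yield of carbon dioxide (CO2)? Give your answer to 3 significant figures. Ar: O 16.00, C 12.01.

M(O2) = 2(16.00) = 32.00 g/mol.
M(CO2) = 12.01 + 2(16.00) = 44.01 g/mol.
n(O2) = 364.0 g / 32.00 g/mol = 11.38 mol.
From the equation the O2:CO2 mole ratio is 13:8, so n(CO2) = 11.38 × 8/13 = 7.000 mol.
Mass of CO2 = 7.000 mol × 44.01 g/mol = 308.1 g.
This is the theoretical yield. Percent yield = 229 g / 308.1 g × 100% = 74.33%.

74.3 %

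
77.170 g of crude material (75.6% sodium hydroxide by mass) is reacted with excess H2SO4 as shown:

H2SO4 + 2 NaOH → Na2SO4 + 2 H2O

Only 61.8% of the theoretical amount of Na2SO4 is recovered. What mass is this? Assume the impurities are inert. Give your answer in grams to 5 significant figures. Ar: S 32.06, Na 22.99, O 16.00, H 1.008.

64.018 g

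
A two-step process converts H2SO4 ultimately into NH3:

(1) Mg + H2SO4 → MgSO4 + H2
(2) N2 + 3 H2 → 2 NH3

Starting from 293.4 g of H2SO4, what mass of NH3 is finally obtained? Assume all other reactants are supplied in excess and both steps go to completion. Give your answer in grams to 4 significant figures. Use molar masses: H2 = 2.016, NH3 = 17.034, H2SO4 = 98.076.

33.97 g

n(H2SO4) = 293.40 / 98.076 = 2.9916 mol.
Step 1 gives a 1:1 ratio of H2SO4 to H2, so n(H2) = 2.9916 mol.
In step 2 the H2:NH3 ratio is 3:2, so n(NH3) = 1.9944 mol.
Mass of NH3 = 1.9944 × 17.034 = 33.972 g.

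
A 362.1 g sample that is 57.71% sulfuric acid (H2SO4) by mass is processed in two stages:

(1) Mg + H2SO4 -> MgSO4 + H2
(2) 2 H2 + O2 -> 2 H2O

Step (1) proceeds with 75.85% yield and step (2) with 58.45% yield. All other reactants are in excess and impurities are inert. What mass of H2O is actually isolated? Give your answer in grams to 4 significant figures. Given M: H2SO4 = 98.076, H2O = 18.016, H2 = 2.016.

Pure H2SO4 = 362.1 × 0.5771 = 208.97 g.
n(H2SO4) = 208.97 / 98.076 = 2.1307 mol.
Step 1 (H2SO4:H2 = 1:1): theoretical n(H2) = 2.1307 mol; at 75.85% yield, n(H2) = 1.6161 mol.
Step 2 (H2:H2O = 2:2): theoretical n(H2O) = 1.6161 mol, so theoretical mass = 1.6161 × 18.016 = 29.116 g.
At 58.45% yield, actual mass of H2O = 29.116 × 0.5845 = 17.018 g.

17.02 g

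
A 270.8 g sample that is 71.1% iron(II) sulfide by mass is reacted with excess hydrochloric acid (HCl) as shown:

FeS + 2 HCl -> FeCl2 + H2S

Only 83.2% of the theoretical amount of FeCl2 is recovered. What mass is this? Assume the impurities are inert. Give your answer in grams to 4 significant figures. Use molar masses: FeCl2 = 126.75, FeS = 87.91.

231.0 g

Pure FeS available = 270.8 g × 0.711 = 192.54 g.
n(FeS) = 192.54 g / 87.91 g/mol = 2.1902 mol.
From the equation the FeS:FeCl2 mole ratio is 1:1, so n(FeCl2) = 2.1902 × 1/1 = 2.1902 mol.
Mass of FeCl2 = 2.1902 mol × 126.75 g/mol = 277.61 g.
Actual mass collected = 277.61 g × 0.832 = 230.97 g.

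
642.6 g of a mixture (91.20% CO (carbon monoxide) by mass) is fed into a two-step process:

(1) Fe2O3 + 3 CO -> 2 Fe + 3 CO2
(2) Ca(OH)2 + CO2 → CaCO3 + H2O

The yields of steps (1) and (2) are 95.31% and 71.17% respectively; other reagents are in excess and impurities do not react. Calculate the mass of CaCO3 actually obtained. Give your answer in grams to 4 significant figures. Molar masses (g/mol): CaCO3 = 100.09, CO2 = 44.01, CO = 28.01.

1421 g

Pure CO = 642.6 × 0.9120 = 586.05 g.
n(CO) = 586.05 / 28.01 = 20.923 mol.
Step 1 (CO:CO2 = 3:3): theoretical n(CO2) = 20.923 mol; at 95.31% yield, n(CO2) = 19.942 mol.
Step 2 (CO2:CaCO3 = 1:1): theoretical n(CaCO3) = 19.942 mol, so theoretical mass = 19.942 × 100.09 = 1996.0 g.
At 71.17% yield, actual mass of CaCO3 = 1996.0 × 0.7117 = 1420.5 g.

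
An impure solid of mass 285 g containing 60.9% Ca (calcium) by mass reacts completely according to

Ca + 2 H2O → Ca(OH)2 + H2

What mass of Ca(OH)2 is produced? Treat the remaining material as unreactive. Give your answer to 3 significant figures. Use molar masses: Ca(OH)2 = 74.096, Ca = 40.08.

Mass of pure Ca = 285 g × 0.609 = 173.6 g.
n(Ca) = 173.6 g / 40.08 g/mol = 4.330 mol.
From the equation the Ca:Ca(OH)2 mole ratio is 1:1, so n(Ca(OH)2) = 4.330 × 1/1 = 4.330 mol.
Mass of Ca(OH)2 = 4.330 mol × 74.096 g/mol = 320.9 g.

321 g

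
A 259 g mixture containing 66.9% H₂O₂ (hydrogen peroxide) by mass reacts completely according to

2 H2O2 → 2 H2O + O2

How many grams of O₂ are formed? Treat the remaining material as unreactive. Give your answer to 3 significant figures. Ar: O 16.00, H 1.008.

Mass of pure H2O2 = 259 g × 0.669 = 173.3 g.
M(H2O2) = 2(1.008) + 2(16.00) = 34.016 g/mol.
M(O2) = 2(16.00) = 32.00 g/mol.
n(H2O2) = 173.3 g / 34.016 g/mol = 5.094 mol.
From the equation the H2O2:O2 mole ratio is 2:1, so n(O2) = 5.094 × 1/2 = 2.547 mol.
Mass of O2 = 2.547 mol × 32.00 g/mol = 81.50 g.

81.5 g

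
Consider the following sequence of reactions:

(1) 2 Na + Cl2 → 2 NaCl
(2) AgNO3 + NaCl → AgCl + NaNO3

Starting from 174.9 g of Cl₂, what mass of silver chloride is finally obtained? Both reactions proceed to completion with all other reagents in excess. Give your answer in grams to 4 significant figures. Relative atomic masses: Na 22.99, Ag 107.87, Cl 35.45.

707.1 g

M(Cl2) = 2(35.45) = 70.90 g/mol.
M(AgCl) = 107.87 + 35.45 = 143.32 g/mol.
n(Cl2) = 174.90 / 70.90 = 2.4669 mol.
Step 1 gives a 1:2 ratio of Cl2 to NaCl, so n(NaCl) = 4.9337 mol.
In step 2 the NaCl:AgCl ratio is 1:1, so n(AgCl) = 4.9337 mol.
Mass of AgCl = 4.9337 × 143.32 = 707.10 g.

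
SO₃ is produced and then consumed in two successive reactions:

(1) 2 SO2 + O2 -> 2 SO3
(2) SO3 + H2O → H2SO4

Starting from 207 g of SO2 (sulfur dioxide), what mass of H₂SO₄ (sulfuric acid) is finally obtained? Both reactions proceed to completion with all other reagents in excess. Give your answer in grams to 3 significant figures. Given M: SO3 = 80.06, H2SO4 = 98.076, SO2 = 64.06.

317 g

n(SO2) = 207.0 / 64.06 = 3.231 mol.
Step 1 gives a 2:2 ratio of SO2 to SO3, so n(SO3) = 3.231 mol.
In step 2 the SO3:H2SO4 ratio is 1:1, so n(H2SO4) = 3.231 mol.
Mass of H2SO4 = 3.231 × 98.076 = 316.9 g.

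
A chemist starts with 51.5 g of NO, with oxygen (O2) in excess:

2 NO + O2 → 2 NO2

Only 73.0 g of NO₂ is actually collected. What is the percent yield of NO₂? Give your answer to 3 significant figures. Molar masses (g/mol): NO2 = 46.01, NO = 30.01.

n(NO) = 51.50 g / 30.01 g/mol = 1.716 mol.
From the equation the NO:NO2 mole ratio is 2:2, so n(NO2) = 1.716 × 2/2 = 1.716 mol.
Mass of NO2 = 1.716 mol × 46.01 g/mol = 78.96 g.
This is the theoretical yield. Percent yield = 73.0 g / 78.96 g × 100% = 92.45%.

92.5 %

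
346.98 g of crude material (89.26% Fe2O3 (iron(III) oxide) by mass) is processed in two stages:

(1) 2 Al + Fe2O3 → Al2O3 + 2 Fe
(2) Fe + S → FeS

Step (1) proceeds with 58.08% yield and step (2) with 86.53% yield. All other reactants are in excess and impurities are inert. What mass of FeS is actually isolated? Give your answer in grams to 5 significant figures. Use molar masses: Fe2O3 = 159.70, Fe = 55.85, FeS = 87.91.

171.36 g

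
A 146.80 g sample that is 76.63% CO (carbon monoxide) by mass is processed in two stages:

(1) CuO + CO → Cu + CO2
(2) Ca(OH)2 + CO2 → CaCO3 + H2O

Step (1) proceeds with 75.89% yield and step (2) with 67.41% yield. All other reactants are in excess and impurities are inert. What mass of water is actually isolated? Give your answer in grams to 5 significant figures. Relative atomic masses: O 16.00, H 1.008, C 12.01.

Pure CO = 146.80 × 0.7663 = 112.493 g.
M(CO) = 12.01 + 16.00 = 28.01 g/mol.
M(H2O) = 2(1.008) + 16.00 = 18.016 g/mol.
n(CO) = 112.493 / 28.01 = 4.01617 mol.
Step 1 (CO:CO2 = 1:1): theoretical n(CO2) = 4.01617 mol; at 75.89% yield, n(CO2) = 3.04787 mol.
Step 2 (CO2:H2O = 1:1): theoretical n(H2O) = 3.04787 mol, so theoretical mass = 3.04787 × 18.016 = 54.9104 g.
At 67.41% yield, actual mass of H2O = 54.9104 × 0.6741 = 37.0151 g.

37.015 g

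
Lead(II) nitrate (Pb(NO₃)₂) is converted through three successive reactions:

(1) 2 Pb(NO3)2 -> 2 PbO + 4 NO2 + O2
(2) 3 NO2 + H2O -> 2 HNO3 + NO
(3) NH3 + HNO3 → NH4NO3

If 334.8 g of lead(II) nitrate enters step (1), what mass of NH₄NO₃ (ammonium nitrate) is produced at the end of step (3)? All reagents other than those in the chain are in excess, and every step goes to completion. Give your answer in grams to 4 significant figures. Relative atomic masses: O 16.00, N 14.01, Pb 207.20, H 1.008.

M(Pb(NO3)2) = 207.20 + 2(14.01) + 6(16.00) = 331.22 g/mol.
M(NH4NO3) = 2(14.01) + 4(1.008) + 3(16.00) = 80.052 g/mol.
n(Pb(NO3)2) = 334.8 / 331.22 = 1.0108 mol.
Reaction (1): Pb(NO3)2→NO2 ratio 2:4 ⇒ n(NO2) = 2.0216 mol.
Reaction (2): NO2→HNO3 ratio 3:2 ⇒ n(HNO3) = 1.3477 mol.
Reaction (3): HNO3→NH4NO3 ratio 1:1 ⇒ n(NH4NO3) = 1.3477 mol.
Mass of NH4NO3 = 1.3477 × 80.052 = 107.89 g.

107.9 g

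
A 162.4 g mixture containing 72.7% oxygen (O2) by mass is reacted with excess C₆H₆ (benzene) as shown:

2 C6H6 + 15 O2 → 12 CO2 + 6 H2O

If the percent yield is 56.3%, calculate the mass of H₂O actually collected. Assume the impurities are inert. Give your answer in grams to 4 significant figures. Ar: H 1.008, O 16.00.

14.97 g

Pure O2 available = 162.4 g × 0.727 = 118.06 g.
M(O2) = 2(16.00) = 32.00 g/mol.
M(H2O) = 2(1.008) + 16.00 = 18.016 g/mol.
n(O2) = 118.06 g / 32.00 g/mol = 3.6895 mol.
From the equation the O2:H2O mole ratio is 15:6, so n(H2O) = 3.6895 × 6/15 = 1.4758 mol.
Mass of H2O = 1.4758 mol × 18.016 g/mol = 26.588 g.
Actual mass collected = 26.588 g × 0.563 = 14.969 g.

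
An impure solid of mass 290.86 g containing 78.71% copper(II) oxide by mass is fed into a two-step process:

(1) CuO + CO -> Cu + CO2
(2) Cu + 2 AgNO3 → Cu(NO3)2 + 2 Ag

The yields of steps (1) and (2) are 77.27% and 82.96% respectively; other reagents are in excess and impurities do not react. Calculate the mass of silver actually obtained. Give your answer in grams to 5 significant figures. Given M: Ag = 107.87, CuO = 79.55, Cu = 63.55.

398.00 g

Pure CuO = 290.86 × 0.7871 = 228.936 g.
n(CuO) = 228.936 / 79.55 = 2.87789 mol.
Step 1 (CuO:Cu = 1:1): theoretical n(Cu) = 2.87789 mol; at 77.27% yield, n(Cu) = 2.22374 mol.
Step 2 (Cu:Ag = 1:2): theoretical n(Ag) = 4.44749 mol, so theoretical mass = 4.44749 × 107.87 = 479.750 g.
At 82.96% yield, actual mass of Ag = 479.750 × 0.8296 = 398.001 g.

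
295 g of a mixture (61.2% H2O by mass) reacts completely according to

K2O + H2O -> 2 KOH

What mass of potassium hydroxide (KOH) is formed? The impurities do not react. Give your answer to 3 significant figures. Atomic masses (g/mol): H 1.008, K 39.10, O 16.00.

1120 g

Mass of pure H2O = 295 g × 0.612 = 180.5 g.
M(H2O) = 2(1.008) + 16.00 = 18.016 g/mol.
M(KOH) = 39.10 + 16.00 + 1.008 = 56.108 g/mol.
n(H2O) = 180.5 g / 18.016 g/mol = 10.02 mol.
From the equation the H2O:KOH mole ratio is 1:2, so n(KOH) = 10.02 × 2/1 = 20.04 mol.
Mass of KOH = 20.04 mol × 56.108 g/mol = 1125 g.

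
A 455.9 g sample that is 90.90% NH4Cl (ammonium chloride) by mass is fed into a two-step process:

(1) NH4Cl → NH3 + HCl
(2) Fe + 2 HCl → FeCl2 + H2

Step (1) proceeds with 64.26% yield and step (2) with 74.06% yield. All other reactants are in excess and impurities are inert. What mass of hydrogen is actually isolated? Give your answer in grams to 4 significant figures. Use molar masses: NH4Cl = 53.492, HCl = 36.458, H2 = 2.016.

Pure NH4Cl = 455.9 × 0.9090 = 414.41 g.
n(NH4Cl) = 414.41 / 53.492 = 7.7472 mol.
Step 1 (NH4Cl:HCl = 1:1): theoretical n(HCl) = 7.7472 mol; at 64.26% yield, n(HCl) = 4.9783 mol.
Step 2 (HCl:H2 = 2:1): theoretical n(H2) = 2.4892 mol, so theoretical mass = 2.4892 × 2.016 = 5.0182 g.
At 74.06% yield, actual mass of H2 = 5.0182 × 0.7406 = 3.7165 g.

3.716 g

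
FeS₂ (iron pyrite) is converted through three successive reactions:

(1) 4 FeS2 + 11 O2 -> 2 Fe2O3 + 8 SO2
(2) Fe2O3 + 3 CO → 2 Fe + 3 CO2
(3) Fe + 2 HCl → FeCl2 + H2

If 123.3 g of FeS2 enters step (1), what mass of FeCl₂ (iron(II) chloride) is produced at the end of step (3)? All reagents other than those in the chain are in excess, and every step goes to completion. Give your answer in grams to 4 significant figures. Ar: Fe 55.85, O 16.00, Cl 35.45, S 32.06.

130.3 g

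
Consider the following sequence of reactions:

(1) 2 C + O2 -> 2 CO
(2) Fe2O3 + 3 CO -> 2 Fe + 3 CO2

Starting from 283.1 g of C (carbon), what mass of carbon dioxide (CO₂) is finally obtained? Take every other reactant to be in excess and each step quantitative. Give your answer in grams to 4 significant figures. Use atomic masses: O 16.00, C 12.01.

M(C) = 12.01 g/mol.
M(CO2) = 12.01 + 2(16.00) = 44.01 g/mol.
n(C) = 283.10 / 12.01 = 23.572 mol.
Step 1 gives a 2:2 ratio of C to CO, so n(CO) = 23.572 mol.
In step 2 the CO:CO2 ratio is 3:3, so n(CO2) = 23.572 mol.
Mass of CO2 = 23.572 × 44.01 = 1037.4 g.

1037 g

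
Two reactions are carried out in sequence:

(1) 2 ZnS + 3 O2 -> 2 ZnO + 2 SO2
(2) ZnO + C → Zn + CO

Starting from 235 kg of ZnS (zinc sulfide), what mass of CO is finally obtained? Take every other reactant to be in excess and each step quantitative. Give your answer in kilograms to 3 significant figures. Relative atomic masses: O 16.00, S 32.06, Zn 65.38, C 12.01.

67.6 kg

M(ZnS) = 65.38 + 32.06 = 97.44 g/mol.
M(CO) = 12.01 + 16.00 = 28.01 g/mol.
235 kg = 235000 g.
n(ZnS) = 235000 / 97.44 = 2412 mol.
Step 1 gives a 2:2 ratio of ZnS to ZnO, so n(ZnO) = 2412 mol.
In step 2 the ZnO:CO ratio is 1:1, so n(CO) = 2412 mol.
Mass of CO = 2412 × 28.01 = 67550 g = 67.6 kg.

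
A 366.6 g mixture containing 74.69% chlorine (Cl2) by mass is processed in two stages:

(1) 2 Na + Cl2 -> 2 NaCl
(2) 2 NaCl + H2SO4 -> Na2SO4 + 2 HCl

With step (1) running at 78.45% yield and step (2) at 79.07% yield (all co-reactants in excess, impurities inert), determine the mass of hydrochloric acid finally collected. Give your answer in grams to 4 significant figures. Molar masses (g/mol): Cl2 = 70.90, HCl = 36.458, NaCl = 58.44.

Pure Cl2 = 366.6 × 0.7469 = 273.81 g.
n(Cl2) = 273.81 / 70.90 = 3.8620 mol.
Step 1 (Cl2:NaCl = 1:2): theoretical n(NaCl) = 7.7239 mol; at 78.45% yield, n(NaCl) = 6.0594 mol.
Step 2 (NaCl:HCl = 2:2): theoretical n(HCl) = 6.0594 mol, so theoretical mass = 6.0594 × 36.458 = 220.91 g.
At 79.07% yield, actual mass of HCl = 220.91 × 0.7907 = 174.68 g.

174.7 g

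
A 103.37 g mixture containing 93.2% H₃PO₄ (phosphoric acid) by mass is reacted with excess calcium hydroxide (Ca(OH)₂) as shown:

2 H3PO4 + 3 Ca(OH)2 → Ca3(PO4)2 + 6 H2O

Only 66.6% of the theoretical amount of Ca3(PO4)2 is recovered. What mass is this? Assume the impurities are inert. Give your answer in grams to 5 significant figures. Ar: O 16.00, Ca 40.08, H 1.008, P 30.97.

101.55 g

Pure H3PO4 available = 103.37 g × 0.932 = 96.3408 g.
M(H3PO4) = 3(1.008) + 30.97 + 4(16.00) = 97.994 g/mol.
M(Ca3(PO4)2) = 3(40.08) + 2(30.97) + 8(16.00) = 310.18 g/mol.
n(H3PO4) = 96.3408 g / 97.994 g/mol = 0.983130 mol.
From the equation the H3PO4:Ca3(PO4)2 mole ratio is 2:1, so n(Ca3(PO4)2) = 0.983130 × 1/2 = 0.491565 mol.
Mass of Ca3(PO4)2 = 0.491565 mol × 310.18 g/mol = 152.474 g.
Actual mass collected = 152.474 g × 0.666 = 101.547 g.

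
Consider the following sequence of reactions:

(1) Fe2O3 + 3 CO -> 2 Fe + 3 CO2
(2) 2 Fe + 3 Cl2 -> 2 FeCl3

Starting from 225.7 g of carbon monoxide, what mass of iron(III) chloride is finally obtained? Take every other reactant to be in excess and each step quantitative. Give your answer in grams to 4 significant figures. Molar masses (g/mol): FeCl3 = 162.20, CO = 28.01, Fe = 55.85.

871.3 g

n(CO) = 225.70 / 28.01 = 8.0578 mol.
Step 1 gives a 3:2 ratio of CO to Fe, so n(Fe) = 5.3719 mol.
In step 2 the Fe:FeCl3 ratio is 2:2, so n(FeCl3) = 5.3719 mol.
Mass of FeCl3 = 5.3719 × 162.20 = 871.32 g.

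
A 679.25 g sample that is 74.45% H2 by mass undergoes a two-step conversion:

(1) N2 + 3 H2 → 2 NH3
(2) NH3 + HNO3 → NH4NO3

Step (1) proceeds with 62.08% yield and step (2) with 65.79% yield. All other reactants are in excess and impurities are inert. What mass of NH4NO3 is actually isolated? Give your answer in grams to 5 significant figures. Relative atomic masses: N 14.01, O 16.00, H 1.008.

Pure H2 = 679.25 × 0.7445 = 505.702 g.
M(H2) = 2(1.008) = 2.016 g/mol.
M(NH4NO3) = 2(14.01) + 4(1.008) + 3(16.00) = 80.052 g/mol.
n(H2) = 505.702 / 2.016 = 250.844 mol.
Step 1 (H2:NH3 = 3:2): theoretical n(NH3) = 167.229 mol; at 62.08% yield, n(NH3) = 103.816 mol.
Step 2 (NH3:NH4NO3 = 1:1): theoretical n(NH4NO3) = 103.816 mol, so theoretical mass = 103.816 × 80.052 = 8310.68 g.
At 65.79% yield, actual mass of NH4NO3 = 8310.68 × 0.6579 = 5467.60 g.

5467.6 g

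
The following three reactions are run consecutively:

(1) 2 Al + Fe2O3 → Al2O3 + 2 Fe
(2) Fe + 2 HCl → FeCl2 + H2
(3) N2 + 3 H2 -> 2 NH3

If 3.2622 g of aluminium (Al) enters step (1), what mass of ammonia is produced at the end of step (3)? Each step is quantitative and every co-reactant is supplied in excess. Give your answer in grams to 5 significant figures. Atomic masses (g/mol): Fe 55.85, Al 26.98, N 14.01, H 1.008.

M(Al) = 26.98 g/mol.
M(NH3) = 14.01 + 3(1.008) = 17.034 g/mol.
n(Al) = 3.2622 / 26.98 = 0.120912 mol.
Reaction (1): Al→Fe ratio 2:2 ⇒ n(Fe) = 0.120912 mol.
Reaction (2): Fe→H2 ratio 1:1 ⇒ n(H2) = 0.120912 mol.
Reaction (3): H2→NH3 ratio 3:2 ⇒ n(NH3) = 0.0806079 mol.
Mass of NH3 = 0.0806079 × 17.034 = 1.37307 g.

1.3731 g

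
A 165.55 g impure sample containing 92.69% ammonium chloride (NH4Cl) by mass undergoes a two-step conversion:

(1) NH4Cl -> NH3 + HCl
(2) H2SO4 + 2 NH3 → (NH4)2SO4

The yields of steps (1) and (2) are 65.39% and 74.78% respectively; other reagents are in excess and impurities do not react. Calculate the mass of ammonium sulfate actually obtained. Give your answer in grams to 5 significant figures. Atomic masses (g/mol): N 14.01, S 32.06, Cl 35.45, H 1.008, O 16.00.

Pure NH4Cl = 165.55 × 0.9269 = 153.448 g.
M(NH4Cl) = 14.01 + 4(1.008) + 35.45 = 53.492 g/mol.
M((NH4)2SO4) = 2(14.01) + 8(1.008) + 32.06 + 4(16.00) = 132.144 g/mol.
n(NH4Cl) = 153.448 / 53.492 = 2.86862 mol.
Step 1 (NH4Cl:NH3 = 1:1): theoretical n(NH3) = 2.86862 mol; at 65.39% yield, n(NH3) = 1.87579 mol.
Step 2 (NH3:(NH4)2SO4 = 2:1): theoretical n((NH4)2SO4) = 0.937896 mol, so theoretical mass = 0.937896 × 132.144 = 123.937 g.
At 74.78% yield, actual mass of (NH4)2SO4 = 123.937 × 0.7478 = 92.6803 g.

92.680 g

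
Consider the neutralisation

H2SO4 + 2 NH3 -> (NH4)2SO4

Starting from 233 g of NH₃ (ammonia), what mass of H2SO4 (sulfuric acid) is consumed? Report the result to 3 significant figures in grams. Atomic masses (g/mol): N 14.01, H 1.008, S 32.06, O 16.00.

671 g

M(NH3) = 14.01 + 3(1.008) = 17.034 g/mol.
M(H2SO4) = 2(1.008) + 32.06 + 4(16.00) = 98.076 g/mol.
n(NH3) = 233.0 g / 17.034 g/mol = 13.68 mol.
From the equation the NH3:H2SO4 mole ratio is 2:1, so n(H2SO4) = 13.68 × 1/2 = 6.839 mol.
Mass of H2SO4 = 6.839 mol × 98.076 g/mol = 670.8 g.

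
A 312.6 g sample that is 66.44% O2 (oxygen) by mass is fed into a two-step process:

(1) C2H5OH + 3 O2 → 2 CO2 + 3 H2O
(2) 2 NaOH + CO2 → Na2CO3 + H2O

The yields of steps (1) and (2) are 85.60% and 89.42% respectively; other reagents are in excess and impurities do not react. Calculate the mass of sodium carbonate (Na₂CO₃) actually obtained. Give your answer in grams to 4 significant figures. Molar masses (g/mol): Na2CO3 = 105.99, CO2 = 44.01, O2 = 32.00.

351.0 g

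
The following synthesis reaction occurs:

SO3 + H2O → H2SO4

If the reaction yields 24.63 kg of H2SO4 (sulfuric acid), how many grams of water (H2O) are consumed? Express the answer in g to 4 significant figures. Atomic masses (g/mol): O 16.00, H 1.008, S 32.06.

M(H2SO4) = 2(1.008) + 32.06 + 4(16.00) = 98.076 g/mol.
M(H2O) = 2(1.008) + 16.00 = 18.016 g/mol.
Convert: 24.63 kg = 24630 g.
n(H2SO4) = 24630 g / 98.076 g/mol = 251.13 mol.
From the equation the H2SO4:H2O mole ratio is 1:1, so n(H2O) = 251.13 × 1/1 = 251.13 mol.
Mass of H2O = 251.13 mol × 18.016 g/mol = 4524.4 g.

4524 g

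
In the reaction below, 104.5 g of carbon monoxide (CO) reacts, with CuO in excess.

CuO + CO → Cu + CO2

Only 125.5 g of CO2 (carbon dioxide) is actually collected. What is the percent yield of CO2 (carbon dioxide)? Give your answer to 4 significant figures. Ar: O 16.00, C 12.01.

76.43 %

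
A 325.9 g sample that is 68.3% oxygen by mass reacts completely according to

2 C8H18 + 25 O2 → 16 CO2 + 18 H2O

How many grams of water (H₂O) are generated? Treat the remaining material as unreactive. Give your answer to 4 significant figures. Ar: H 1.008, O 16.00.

90.23 g

Mass of pure O2 = 325.9 g × 0.683 = 222.59 g.
M(O2) = 2(16.00) = 32.00 g/mol.
M(H2O) = 2(1.008) + 16.00 = 18.016 g/mol.
n(O2) = 222.59 g / 32.00 g/mol = 6.9559 mol.
From the equation the O2:H2O mole ratio is 25:18, so n(H2O) = 6.9559 × 18/25 = 5.0083 mol.
Mass of H2O = 5.0083 mol × 18.016 g/mol = 90.229 g.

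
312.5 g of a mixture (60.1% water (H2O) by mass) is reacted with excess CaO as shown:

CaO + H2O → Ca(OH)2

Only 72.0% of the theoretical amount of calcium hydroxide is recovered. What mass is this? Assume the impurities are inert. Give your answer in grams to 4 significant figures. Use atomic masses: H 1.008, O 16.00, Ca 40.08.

Pure H2O available = 312.5 g × 0.601 = 187.81 g.
M(H2O) = 2(1.008) + 16.00 = 18.016 g/mol.
M(Ca(OH)2) = 40.08 + 2(16.00) + 2(1.008) = 74.096 g/mol.
n(H2O) = 187.81 g / 18.016 g/mol = 10.425 mol.
From the equation the H2O:Ca(OH)2 mole ratio is 1:1, so n(Ca(OH)2) = 10.425 × 1/1 = 10.425 mol.
Mass of Ca(OH)2 = 10.425 mol × 74.096 g/mol = 772.43 g.
Actual mass collected = 772.43 g × 0.720 = 556.15 g.

556.2 g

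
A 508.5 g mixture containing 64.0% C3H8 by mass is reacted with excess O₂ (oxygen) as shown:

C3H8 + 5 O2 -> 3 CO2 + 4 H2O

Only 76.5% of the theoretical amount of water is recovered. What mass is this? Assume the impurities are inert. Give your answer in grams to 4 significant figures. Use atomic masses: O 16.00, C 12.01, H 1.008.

Pure C3H8 available = 508.5 g × 0.640 = 325.44 g.
M(C3H8) = 3(12.01) + 8(1.008) = 44.094 g/mol.
M(H2O) = 2(1.008) + 16.00 = 18.016 g/mol.
n(C3H8) = 325.44 g / 44.094 g/mol = 7.3806 mol.
From the equation the C3H8:H2O mole ratio is 1:4, so n(H2O) = 7.3806 × 4/1 = 29.522 mol.
Mass of H2O = 29.522 mol × 18.016 g/mol = 531.88 g.
Actual mass collected = 531.88 g × 0.765 = 406.88 g.

406.9 g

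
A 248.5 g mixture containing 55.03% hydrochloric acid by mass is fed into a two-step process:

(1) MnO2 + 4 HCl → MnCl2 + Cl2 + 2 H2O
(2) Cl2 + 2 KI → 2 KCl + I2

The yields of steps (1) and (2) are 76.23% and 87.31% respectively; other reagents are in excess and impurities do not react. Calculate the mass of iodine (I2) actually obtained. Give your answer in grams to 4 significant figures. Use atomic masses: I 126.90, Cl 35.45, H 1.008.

Pure HCl = 248.5 × 0.5503 = 136.75 g.
M(HCl) = 1.008 + 35.45 = 36.458 g/mol.
M(I2) = 2(126.90) = 253.80 g/mol.
n(HCl) = 136.75 / 36.458 = 3.7509 mol.
Step 1 (HCl:Cl2 = 4:1): theoretical n(Cl2) = 0.93772 mol; at 76.23% yield, n(Cl2) = 0.71482 mol.
Step 2 (Cl2:I2 = 1:1): theoretical n(I2) = 0.71482 mol, so theoretical mass = 0.71482 × 253.80 = 181.42 g.
At 87.31% yield, actual mass of I2 = 181.42 × 0.8731 = 158.40 g.

158.4 g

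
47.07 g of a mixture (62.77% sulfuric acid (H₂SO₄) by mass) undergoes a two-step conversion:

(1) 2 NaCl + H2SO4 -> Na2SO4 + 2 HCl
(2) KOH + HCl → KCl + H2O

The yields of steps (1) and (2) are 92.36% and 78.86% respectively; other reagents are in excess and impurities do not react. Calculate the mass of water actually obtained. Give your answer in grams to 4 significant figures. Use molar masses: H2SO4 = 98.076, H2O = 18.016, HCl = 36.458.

7.906 g

Pure H2SO4 = 47.07 × 0.6277 = 29.546 g.
n(H2SO4) = 29.546 / 98.076 = 0.30125 mol.
Step 1 (H2SO4:HCl = 1:2): theoretical n(HCl) = 0.60251 mol; at 92.36% yield, n(HCl) = 0.55648 mol.
Step 2 (HCl:H2O = 1:1): theoretical n(H2O) = 0.55648 mol, so theoretical mass = 0.55648 × 18.016 = 10.025 g.
At 78.86% yield, actual mass of H2O = 10.025 × 0.7886 = 7.9061 g.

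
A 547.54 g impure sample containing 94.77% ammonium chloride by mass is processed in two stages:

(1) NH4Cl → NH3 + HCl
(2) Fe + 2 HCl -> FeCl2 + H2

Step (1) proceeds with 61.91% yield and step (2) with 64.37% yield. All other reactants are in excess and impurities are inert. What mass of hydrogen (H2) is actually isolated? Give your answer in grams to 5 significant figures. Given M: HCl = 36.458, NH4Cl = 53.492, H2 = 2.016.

Pure NH4Cl = 547.54 × 0.9477 = 518.904 g.
n(NH4Cl) = 518.904 / 53.492 = 9.70058 mol.
Step 1 (NH4Cl:HCl = 1:1): theoretical n(HCl) = 9.70058 mol; at 61.91% yield, n(HCl) = 6.00563 mol.
Step 2 (HCl:H2 = 2:1): theoretical n(H2) = 3.00282 mol, so theoretical mass = 3.00282 × 2.016 = 6.05368 g.
At 64.37% yield, actual mass of H2 = 6.05368 × 0.6437 = 3.89675 g.

3.8968 g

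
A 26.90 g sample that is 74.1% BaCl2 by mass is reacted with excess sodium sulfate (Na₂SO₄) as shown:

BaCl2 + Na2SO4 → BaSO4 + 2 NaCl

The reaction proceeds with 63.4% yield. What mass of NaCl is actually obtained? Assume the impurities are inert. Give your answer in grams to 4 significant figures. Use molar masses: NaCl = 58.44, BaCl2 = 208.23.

7.093 g

Pure BaCl2 available = 26.90 g × 0.741 = 19.933 g.
n(BaCl2) = 19.933 g / 208.23 g/mol = 0.095725 mol.
From the equation the BaCl2:NaCl mole ratio is 1:2, so n(NaCl) = 0.095725 × 2/1 = 0.19145 mol.
Mass of NaCl = 0.19145 mol × 58.44 g/mol = 11.188 g.
Actual mass collected = 11.188 g × 0.634 = 7.0934 g.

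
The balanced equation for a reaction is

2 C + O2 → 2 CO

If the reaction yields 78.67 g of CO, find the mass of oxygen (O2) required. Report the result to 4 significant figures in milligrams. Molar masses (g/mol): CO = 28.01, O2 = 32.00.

n(CO) = 78.670 g / 28.01 g/mol = 2.8086 mol.
From the equation the CO:O2 mole ratio is 2:1, so n(O2) = 2.8086 × 1/2 = 1.4043 mol.
Mass of O2 = 1.4043 mol × 32.00 g/mol = 44.938 g.
Converting to mg: 44.938 g = 44940 mg.

44940 mg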